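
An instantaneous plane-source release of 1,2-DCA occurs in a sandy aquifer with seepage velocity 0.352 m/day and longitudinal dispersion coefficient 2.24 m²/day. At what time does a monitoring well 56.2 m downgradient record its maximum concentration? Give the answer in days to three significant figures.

For the 1D instantaneous-source solution, setting ∂C/∂t = 0 at fixed x gives v²t² + 2Dt − x² = 0, so t = (√(D² + v²x²) − D)/v².
√(D² + v²x²) = √(2.24² + 0.352² × 56.2²) = 19.91; v² = 0.123904.
t = (19.91 − 2.24)/0.123904 = 143 days (vs. the pure-advection estimate x/v = 160 d).

143 days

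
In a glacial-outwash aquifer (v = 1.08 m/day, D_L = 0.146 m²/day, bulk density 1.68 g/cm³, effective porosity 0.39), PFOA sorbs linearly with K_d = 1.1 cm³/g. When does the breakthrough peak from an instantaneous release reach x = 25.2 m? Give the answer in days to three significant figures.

Retardation factor R = 1 + ρ_b·K_d/n = 1 + 1.68 × 1.1/0.39 = 5.738.
Sorption retards both mechanisms: v_R = v/R = 0.1882 m/day, D_R = D/R = 0.02544 m²/day.
Peak time from v_R²t² + 2D_R t − x² = 0: t = (√(D_R² + v_R²x²) − D_R)/v_R².
√(D_R² + v_R²x²) = √(0.02544² + 0.1882² × 25.2²) = 4.743; v_R² = 0.03542.
t = (4.743 − 0.02544)/0.03542 = 133 days.

133 days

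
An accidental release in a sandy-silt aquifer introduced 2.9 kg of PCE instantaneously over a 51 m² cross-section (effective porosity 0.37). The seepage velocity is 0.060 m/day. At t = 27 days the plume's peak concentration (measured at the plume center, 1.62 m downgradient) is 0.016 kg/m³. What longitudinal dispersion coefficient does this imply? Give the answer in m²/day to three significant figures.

At the plume center C_max = M/(n_e·A·√(4πDt)), so D = M²/(4πt·(n_e·A·C_max)²).
n_e·A·C_max = 0.37 × 51 × 0.016 = 0.3019 kg/m.
D = 2.9²/(4π × 27 × 0.3019²) = 0.272 m²/day.

0.272 m²/day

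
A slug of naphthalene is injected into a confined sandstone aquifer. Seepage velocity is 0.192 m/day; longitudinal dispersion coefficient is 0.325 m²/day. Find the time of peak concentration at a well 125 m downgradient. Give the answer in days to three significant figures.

642 days

For the 1D instantaneous-source solution, setting ∂C/∂t = 0 at fixed x gives v²t² + 2Dt − x² = 0, so t = (√(D² + v²x²) − D)/v².
√(D² + v²x²) = √(0.325² + 0.192² × 125²) = 24.00; v² = 0.036864.
t = (24.00 − 0.325)/0.036864 = 642 days (vs. the pure-advection estimate x/v = 651 d).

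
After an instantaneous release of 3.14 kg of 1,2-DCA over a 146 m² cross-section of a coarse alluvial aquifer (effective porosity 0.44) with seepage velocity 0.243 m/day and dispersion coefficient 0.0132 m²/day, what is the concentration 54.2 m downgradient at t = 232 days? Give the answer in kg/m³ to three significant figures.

0.00535 kg/m³

For an instantaneous plane source, C(x,t) = M/(n_e·A·√(4πDt)) · exp(−(x−vt)²/(4Dt)), with n_e·A the pore (flow) area.
Plume center vt = 0.243 × 232 = 56.376 m, so the well at 54.2 m is 2.176 m upgradient of the peak.
√(4πDt) = 6.203 m, giving peak height M/(n_e·A·√(4πDt)) = 3.14/(0.44 × 146 × 6.203) = 0.007880 kg/m³.
(x−vt)²/(4Dt) = (-2.176)²/(4 × 0.0132 × 232) = 0.3865; exp(−0.3865) = 0.6794.
C = 0.007880 × 0.6794 = 0.00535 kg/m³.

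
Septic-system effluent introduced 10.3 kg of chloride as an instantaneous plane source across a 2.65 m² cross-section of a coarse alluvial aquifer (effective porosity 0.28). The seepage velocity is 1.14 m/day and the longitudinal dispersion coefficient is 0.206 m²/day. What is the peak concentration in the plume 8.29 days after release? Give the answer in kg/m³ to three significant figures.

The peak of an instantaneous 1D plume sits at x = vt; there the Gaussian factor is 1 and C_max = M/(n_e·A·√(4πDt)), where n_e·A is the pore area the mass is dissolved in.
√(4πDt) = √(4π × 0.206 × 8.29) = 4.633 m, so C_max = 10.3/(0.28 × 2.65 × 4.633) = 3.00 kg/m³.

3.00 kg/m³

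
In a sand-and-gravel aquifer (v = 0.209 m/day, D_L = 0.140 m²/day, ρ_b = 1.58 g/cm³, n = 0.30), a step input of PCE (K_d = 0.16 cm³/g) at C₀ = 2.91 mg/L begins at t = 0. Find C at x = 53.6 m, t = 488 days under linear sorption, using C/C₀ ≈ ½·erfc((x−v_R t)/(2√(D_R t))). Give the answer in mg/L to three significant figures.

1.69 mg/L

Retardation factor R = 1 + ρ_b·K_d/n = 1 + 1.58 × 0.16/0.30 = 1.843.
Sorption retards both mechanisms: v_R = v/R = 0.1134 m/day, D_R = D/R = 0.07596 m²/day.
v_R·t = 0.1134 × 488 = 55.3392 m; 2√(D_R t) = 12.18 m; argument = (53.6 − 55.3392)/12.18 = -0.1428.
C = C₀ × ½·erfc(-0.1428) = 2.91 × 0.5800 = 1.69 mg/L.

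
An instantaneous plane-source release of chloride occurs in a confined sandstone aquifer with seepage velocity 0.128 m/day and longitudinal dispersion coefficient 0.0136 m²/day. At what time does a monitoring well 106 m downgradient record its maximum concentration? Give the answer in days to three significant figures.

For the 1D instantaneous-source solution, setting ∂C/∂t = 0 at fixed x gives v²t² + 2Dt − x² = 0, so t = (√(D² + v²x²) − D)/v².
√(D² + v²x²) = √(0.0136² + 0.128² × 106²) = 13.57; v² = 0.016384.
t = (13.57 − 0.0136)/0.016384 = 827 days (vs. the pure-advection estimate x/v = 828 d).

827 days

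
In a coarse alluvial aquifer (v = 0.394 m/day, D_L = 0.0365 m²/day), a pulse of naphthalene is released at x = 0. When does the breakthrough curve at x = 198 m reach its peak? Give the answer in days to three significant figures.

502 days

For the 1D instantaneous-source solution, setting ∂C/∂t = 0 at fixed x gives v²t² + 2Dt − x² = 0, so t = (√(D² + v²x²) − D)/v².
√(D² + v²x²) = √(0.0365² + 0.394² × 198²) = 78.01; v² = 0.155236.
t = (78.01 − 0.0365)/0.155236 = 502 days (vs. the pure-advection estimate x/v = 503 d).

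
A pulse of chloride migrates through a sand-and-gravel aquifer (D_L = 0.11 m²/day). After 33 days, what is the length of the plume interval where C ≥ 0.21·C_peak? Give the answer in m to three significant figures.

The plume is Gaussian with σ = √(2Dt) = √(2 × 0.11 × 33) = 2.694 m.
C/C_peak = exp(−Δx²/(2σ²)) = 0.21 ⇒ Δx = σ·√(−2 ln 0.21) = 2.694 × 1.767 = 4.760 m.
Width = 2Δx = 9.52 m.

9.52 m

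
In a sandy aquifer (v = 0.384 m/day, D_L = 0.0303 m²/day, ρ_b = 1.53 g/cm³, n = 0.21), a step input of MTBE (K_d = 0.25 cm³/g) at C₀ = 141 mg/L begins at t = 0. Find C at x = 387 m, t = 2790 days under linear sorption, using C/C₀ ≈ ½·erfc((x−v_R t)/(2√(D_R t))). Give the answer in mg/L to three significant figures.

Retardation factor R = 1 + ρ_b·K_d/n = 1 + 1.53 × 0.25/0.21 = 2.821.
Sorption retards both mechanisms: v_R = v/R = 0.1361 m/day, D_R = D/R = 0.01074 m²/day.
v_R·t = 0.1361 × 2790 = 379.719 m; 2√(D_R t) = 10.95 m; argument = (387 − 379.719)/10.95 = 0.6649.
C = C₀ × ½·erfc(0.6649) = 141 × 0.1735 = 24.5 mg/L.

24.5 mg/L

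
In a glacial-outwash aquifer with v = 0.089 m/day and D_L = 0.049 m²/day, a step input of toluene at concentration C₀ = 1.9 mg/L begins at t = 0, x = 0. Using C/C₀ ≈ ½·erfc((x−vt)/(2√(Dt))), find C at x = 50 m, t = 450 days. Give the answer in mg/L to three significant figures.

0.127 mg/L

For a continuous step input, C/C₀ ≈ ½·erfc((x−vt)/(2√(Dt))).
vt = 0.089 × 450 = 40.05 m and 2√(Dt) = 2√(0.049 × 450) = 9.391 m.
Argument (x−vt)/(2√(Dt)) = (50 − 40.05)/9.391 = 1.060; ½·erfc(1.060) = 0.06693.
C = 1.9 × 0.06693 = 0.127 mg/L.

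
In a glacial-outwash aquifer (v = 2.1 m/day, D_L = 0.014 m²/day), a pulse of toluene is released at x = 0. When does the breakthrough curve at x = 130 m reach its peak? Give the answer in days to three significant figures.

For the 1D instantaneous-source solution, setting ∂C/∂t = 0 at fixed x gives v²t² + 2Dt − x² = 0, so t = (√(D² + v²x²) − D)/v².
√(D² + v²x²) = √(0.014² + 2.1² × 130²) = 273.0; v² = 4.41.
t = (273.0 − 0.014)/4.41 = 61.9 days (vs. the pure-advection estimate x/v = 61.9 d).

61.9 days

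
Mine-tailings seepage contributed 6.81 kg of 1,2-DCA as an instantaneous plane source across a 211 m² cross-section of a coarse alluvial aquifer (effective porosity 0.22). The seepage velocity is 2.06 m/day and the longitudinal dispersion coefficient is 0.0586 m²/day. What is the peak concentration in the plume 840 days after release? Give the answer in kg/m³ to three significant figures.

0.00590 kg/m³

The peak of an instantaneous 1D plume sits at x = vt; there the Gaussian factor is 1 and C_max = M/(n_e·A·√(4πDt)), where n_e·A is the pore area the mass is dissolved in.
√(4πDt) = √(4π × 0.0586 × 840) = 24.87 m, so C_max = 6.81/(0.22 × 211 × 24.87) = 0.00590 kg/m³.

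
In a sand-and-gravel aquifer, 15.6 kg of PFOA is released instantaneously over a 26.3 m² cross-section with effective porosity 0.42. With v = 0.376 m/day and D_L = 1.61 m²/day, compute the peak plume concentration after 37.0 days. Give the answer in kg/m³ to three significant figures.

The peak of an instantaneous 1D plume sits at x = vt; there the Gaussian factor is 1 and C_max = M/(n_e·A·√(4πDt)), where n_e·A is the pore area the mass is dissolved in.
√(4πDt) = √(4π × 1.61 × 37.0) = 27.36 m, so C_max = 15.6/(0.42 × 26.3 × 27.36) = 0.0516 kg/m³.

0.0516 kg/m³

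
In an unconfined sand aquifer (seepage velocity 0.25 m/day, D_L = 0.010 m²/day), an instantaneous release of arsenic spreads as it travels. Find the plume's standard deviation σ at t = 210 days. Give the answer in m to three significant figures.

2.05 m

Dispersive spreading gives a Gaussian with σ² = 2Dt; advection only shifts the center.
σ = √(2 × 0.010 × 210) = 2.05 m.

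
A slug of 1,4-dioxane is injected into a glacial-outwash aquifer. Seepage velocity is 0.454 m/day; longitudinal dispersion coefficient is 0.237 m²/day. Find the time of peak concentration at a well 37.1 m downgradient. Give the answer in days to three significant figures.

80.6 days

For the 1D instantaneous-source solution, setting ∂C/∂t = 0 at fixed x gives v²t² + 2Dt − x² = 0, so t = (√(D² + v²x²) − D)/v².
√(D² + v²x²) = √(0.237² + 0.454² × 37.1²) = 16.85; v² = 0.206116.
t = (16.85 − 0.237)/0.206116 = 80.6 days (vs. the pure-advection estimate x/v = 81.7 d).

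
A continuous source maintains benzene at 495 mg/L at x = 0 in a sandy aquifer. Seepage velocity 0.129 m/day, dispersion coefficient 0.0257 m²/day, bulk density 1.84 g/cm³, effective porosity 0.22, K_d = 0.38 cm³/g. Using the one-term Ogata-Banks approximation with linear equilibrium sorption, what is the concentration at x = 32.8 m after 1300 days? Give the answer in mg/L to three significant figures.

Retardation factor R = 1 + ρ_b·K_d/n = 1 + 1.84 × 0.38/0.22 = 4.178.
Sorption retards both mechanisms: v_R = v/R = 0.03088 m/day, D_R = D/R = 0.006151 m²/day.
v_R·t = 0.03088 × 1300 = 40.144 m; 2√(D_R t) = 5.656 m; argument = (32.8 − 40.144)/5.656 = -1.298.
C = C₀ × ½·erfc(-1.298) = 495 × 0.9668 = 479 mg/L.

479 mg/L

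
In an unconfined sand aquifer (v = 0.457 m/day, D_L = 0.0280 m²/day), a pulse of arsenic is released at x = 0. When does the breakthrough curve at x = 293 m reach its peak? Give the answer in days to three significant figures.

641 days

For the 1D instantaneous-source solution, setting ∂C/∂t = 0 at fixed x gives v²t² + 2Dt − x² = 0, so t = (√(D² + v²x²) − D)/v².
√(D² + v²x²) = √(0.0280² + 0.457² × 293²) = 133.9; v² = 0.208849.
t = (133.9 − 0.0280)/0.208849 = 641 days (vs. the pure-advection estimate x/v = 641 d).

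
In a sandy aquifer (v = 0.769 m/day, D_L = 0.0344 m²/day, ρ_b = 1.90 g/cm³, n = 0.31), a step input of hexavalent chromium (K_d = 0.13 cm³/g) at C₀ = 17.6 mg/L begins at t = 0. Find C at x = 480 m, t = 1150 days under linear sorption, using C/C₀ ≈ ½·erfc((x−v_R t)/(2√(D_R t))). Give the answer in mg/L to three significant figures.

Retardation factor R = 1 + ρ_b·K_d/n = 1 + 1.90 × 0.13/0.31 = 1.797.
Sorption retards both mechanisms: v_R = v/R = 0.4279 m/day, D_R = D/R = 0.01914 m²/day.
v_R·t = 0.4279 × 1150 = 492.085 m; 2√(D_R t) = 9.383 m; argument = (480 − 492.085)/9.383 = -1.288.
C = C₀ × ½·erfc(-1.288) = 17.6 × 0.9657 = 17.0 mg/L.

17.0 mg/L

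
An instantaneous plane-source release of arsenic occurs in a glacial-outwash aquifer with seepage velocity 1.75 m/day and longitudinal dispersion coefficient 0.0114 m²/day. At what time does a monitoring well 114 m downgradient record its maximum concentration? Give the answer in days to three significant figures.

65.1 days

For the 1D instantaneous-source solution, setting ∂C/∂t = 0 at fixed x gives v²t² + 2Dt − x² = 0, so t = (√(D² + v²x²) − D)/v².
√(D² + v²x²) = √(0.0114² + 1.75² × 114²) = 199.5; v² = 3.0625.
t = (199.5 − 0.0114)/3.0625 = 65.1 days (vs. the pure-advection estimate x/v = 65.1 d).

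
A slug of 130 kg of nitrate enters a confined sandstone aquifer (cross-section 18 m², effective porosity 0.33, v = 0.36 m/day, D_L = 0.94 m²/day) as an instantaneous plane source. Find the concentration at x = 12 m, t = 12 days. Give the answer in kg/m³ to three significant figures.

0.497 kg/m³

For an instantaneous plane source, C(x,t) = M/(n_e·A·√(4πDt)) · exp(−(x−vt)²/(4Dt)), with n_e·A the pore (flow) area.
Plume center vt = 0.36 × 12 = 4.32 m, so the well at 12 m is 7.68 m downgradient of the peak.
√(4πDt) = 11.91 m, giving peak height M/(n_e·A·√(4πDt)) = 130/(0.33 × 18 × 11.91) = 1.838 kg/m³.
(x−vt)²/(4Dt) = (7.68)²/(4 × 0.94 × 12) = 1.307; exp(−1.307) = 0.2706.
C = 1.838 × 0.2706 = 0.497 kg/m³.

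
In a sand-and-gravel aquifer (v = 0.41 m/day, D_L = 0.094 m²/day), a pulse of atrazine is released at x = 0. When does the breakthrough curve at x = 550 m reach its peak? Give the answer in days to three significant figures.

For the 1D instantaneous-source solution, setting ∂C/∂t = 0 at fixed x gives v²t² + 2Dt − x² = 0, so t = (√(D² + v²x²) − D)/v².
√(D² + v²x²) = √(0.094² + 0.41² × 550²) = 225.5; v² = 0.1681.
t = (225.5 − 0.094)/0.1681 = 1340 days (vs. the pure-advection estimate x/v = 1340 d).

1340 days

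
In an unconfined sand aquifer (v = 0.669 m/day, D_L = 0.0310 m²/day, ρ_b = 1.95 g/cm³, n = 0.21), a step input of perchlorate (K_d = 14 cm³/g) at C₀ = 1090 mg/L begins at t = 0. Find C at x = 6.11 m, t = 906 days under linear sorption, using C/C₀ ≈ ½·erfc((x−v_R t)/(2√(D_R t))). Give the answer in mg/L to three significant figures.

12.8 mg/L

Retardation factor R = 1 + ρ_b·K_d/n = 1 + 1.95 × 14/0.21 = 131.0.
Sorption retards both mechanisms: v_R = v/R = 0.005107 m/day, D_R = D/R = 0.0002366 m²/day.
v_R·t = 0.005107 × 906 = 4.626942 m; 2√(D_R t) = 0.9260 m; argument = (6.11 − 4.626942)/0.9260 = 1.602.
C = C₀ × ½·erfc(1.602) = 1090 × 0.01174 = 12.8 mg/L.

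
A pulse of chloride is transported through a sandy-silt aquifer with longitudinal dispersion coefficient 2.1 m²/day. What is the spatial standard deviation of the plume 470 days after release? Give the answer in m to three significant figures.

Dispersive spreading gives a Gaussian with σ² = 2Dt; advection only shifts the center.
σ = √(2 × 2.1 × 470) = 44.4 m.

44.4 m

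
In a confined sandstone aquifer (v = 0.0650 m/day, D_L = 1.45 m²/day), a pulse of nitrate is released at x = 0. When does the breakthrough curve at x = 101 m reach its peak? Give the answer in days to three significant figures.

1250 days

For the 1D instantaneous-source solution, setting ∂C/∂t = 0 at fixed x gives v²t² + 2Dt − x² = 0, so t = (√(D² + v²x²) − D)/v².
√(D² + v²x²) = √(1.45² + 0.0650² × 101²) = 6.723; v² = 0.004225.
t = (6.723 − 1.45)/0.004225 = 1250 days (vs. the pure-advection estimate x/v = 1550 d).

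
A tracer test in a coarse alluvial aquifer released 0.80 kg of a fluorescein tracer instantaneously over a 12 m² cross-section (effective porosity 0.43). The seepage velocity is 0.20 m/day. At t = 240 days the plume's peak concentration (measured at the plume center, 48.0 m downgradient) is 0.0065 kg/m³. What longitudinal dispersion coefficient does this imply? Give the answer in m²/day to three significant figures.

0.189 m²/day

At the plume center C_max = M/(n_e·A·√(4πDt)), so D = M²/(4πt·(n_e·A·C_max)²).
n_e·A·C_max = 0.43 × 12 × 0.0065 = 0.03354 kg/m.
D = 0.80²/(4π × 240 × 0.03354²) = 0.189 m²/day.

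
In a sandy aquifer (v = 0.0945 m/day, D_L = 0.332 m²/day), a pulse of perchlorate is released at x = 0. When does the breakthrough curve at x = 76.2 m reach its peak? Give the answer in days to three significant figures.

For the 1D instantaneous-source solution, setting ∂C/∂t = 0 at fixed x gives v²t² + 2Dt − x² = 0, so t = (√(D² + v²x²) − D)/v².
√(D² + v²x²) = √(0.332² + 0.0945² × 76.2²) = 7.209; v² = 0.00893025.
t = (7.209 − 0.332)/0.00893025 = 770 days (vs. the pure-advection estimate x/v = 806 d).

770 days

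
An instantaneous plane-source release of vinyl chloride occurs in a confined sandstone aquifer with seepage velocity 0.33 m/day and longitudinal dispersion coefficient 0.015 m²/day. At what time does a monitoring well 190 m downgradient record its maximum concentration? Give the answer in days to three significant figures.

For the 1D instantaneous-source solution, setting ∂C/∂t = 0 at fixed x gives v²t² + 2Dt − x² = 0, so t = (√(D² + v²x²) − D)/v².
√(D² + v²x²) = √(0.015² + 0.33² × 190²) = 62.70; v² = 0.1089.
t = (62.70 − 0.015)/0.1089 = 576 days (vs. the pure-advection estimate x/v = 576 d).

576 days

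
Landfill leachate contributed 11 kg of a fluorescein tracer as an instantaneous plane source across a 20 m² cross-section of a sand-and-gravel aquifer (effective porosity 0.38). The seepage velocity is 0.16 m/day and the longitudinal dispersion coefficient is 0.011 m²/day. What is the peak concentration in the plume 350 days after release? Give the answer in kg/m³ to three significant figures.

0.208 kg/m³

The peak of an instantaneous 1D plume sits at x = vt; there the Gaussian factor is 1 and C_max = M/(n_e·A·√(4πDt)), where n_e·A is the pore area the mass is dissolved in.
√(4πDt) = √(4π × 0.011 × 350) = 6.956 m, so C_max = 11/(0.38 × 20 × 6.956) = 0.208 kg/m³.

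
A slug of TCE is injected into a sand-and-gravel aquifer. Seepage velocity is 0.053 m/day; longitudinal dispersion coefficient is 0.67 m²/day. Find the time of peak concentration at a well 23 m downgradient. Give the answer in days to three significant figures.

257 days

For the 1D instantaneous-source solution, setting ∂C/∂t = 0 at fixed x gives v²t² + 2Dt − x² = 0, so t = (√(D² + v²x²) − D)/v².
√(D² + v²x²) = √(0.67² + 0.053² × 23²) = 1.391; v² = 0.002809.
t = (1.391 − 0.67)/0.002809 = 257 days (vs. the pure-advection estimate x/v = 434 d).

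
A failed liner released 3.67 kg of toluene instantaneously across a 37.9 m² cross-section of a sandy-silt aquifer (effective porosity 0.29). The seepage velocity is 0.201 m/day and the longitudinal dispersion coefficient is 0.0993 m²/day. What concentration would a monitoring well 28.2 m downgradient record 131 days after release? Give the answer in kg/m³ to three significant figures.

For an instantaneous plane source, C(x,t) = M/(n_e·A·√(4πDt)) · exp(−(x−vt)²/(4Dt)), with n_e·A the pore (flow) area.
Plume center vt = 0.201 × 131 = 26.331 m, so the well at 28.2 m is 1.869 m downgradient of the peak.
√(4πDt) = 12.79 m, giving peak height M/(n_e·A·√(4πDt)) = 3.67/(0.29 × 37.9 × 12.79) = 0.02611 kg/m³.
(x−vt)²/(4Dt) = (1.869)²/(4 × 0.0993 × 131) = 0.06713; exp(−0.06713) = 0.9351.
C = 0.02611 × 0.9351 = 0.0244 kg/m³.

0.0244 kg/m³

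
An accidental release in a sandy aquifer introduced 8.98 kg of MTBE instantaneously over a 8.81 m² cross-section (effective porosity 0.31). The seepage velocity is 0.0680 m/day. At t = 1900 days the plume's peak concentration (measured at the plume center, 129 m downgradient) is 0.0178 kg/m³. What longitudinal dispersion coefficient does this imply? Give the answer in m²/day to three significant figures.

1.43 m²/day

At the plume center C_max = M/(n_e·A·√(4πDt)), so D = M²/(4πt·(n_e·A·C_max)²).
n_e·A·C_max = 0.31 × 8.81 × 0.0178 = 0.04861 kg/m.
D = 8.98²/(4π × 1900 × 0.04861²) = 1.43 m²/day.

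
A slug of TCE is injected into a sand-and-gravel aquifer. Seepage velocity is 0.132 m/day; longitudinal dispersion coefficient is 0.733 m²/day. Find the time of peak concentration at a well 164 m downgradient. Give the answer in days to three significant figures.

For the 1D instantaneous-source solution, setting ∂C/∂t = 0 at fixed x gives v²t² + 2Dt − x² = 0, so t = (√(D² + v²x²) − D)/v².
√(D² + v²x²) = √(0.733² + 0.132² × 164²) = 21.66; v² = 0.017424.
t = (21.66 − 0.733)/0.017424 = 1200 days (vs. the pure-advection estimate x/v = 1240 d).

1200 days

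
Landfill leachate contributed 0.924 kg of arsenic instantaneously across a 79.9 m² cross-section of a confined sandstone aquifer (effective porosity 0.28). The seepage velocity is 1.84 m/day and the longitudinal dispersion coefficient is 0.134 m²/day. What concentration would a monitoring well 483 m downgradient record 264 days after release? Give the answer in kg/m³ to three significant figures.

0.00186 kg/m³

For an instantaneous plane source, C(x,t) = M/(n_e·A·√(4πDt)) · exp(−(x−vt)²/(4Dt)), with n_e·A the pore (flow) area.
Plume center vt = 1.84 × 264 = 485.76 m, so the well at 483 m is 2.76 m upgradient of the peak.
√(4πDt) = 21.08 m, giving peak height M/(n_e·A·√(4πDt)) = 0.924/(0.28 × 79.9 × 21.08) = 0.001959 kg/m³.
(x−vt)²/(4Dt) = (-2.76)²/(4 × 0.134 × 264) = 0.05383; exp(−0.05383) = 0.9476.
C = 0.001959 × 0.9476 = 0.00186 kg/m³.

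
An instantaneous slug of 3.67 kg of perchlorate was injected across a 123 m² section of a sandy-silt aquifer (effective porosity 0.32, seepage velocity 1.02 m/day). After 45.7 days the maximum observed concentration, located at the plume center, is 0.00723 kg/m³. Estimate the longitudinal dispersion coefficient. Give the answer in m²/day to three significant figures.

0.290 m²/day

At the plume center C_max = M/(n_e·A·√(4πDt)), so D = M²/(4πt·(n_e·A·C_max)²).
n_e·A·C_max = 0.32 × 123 × 0.00723 = 0.2846 kg/m.
D = 3.67²/(4π × 45.7 × 0.2846²) = 0.290 m²/day.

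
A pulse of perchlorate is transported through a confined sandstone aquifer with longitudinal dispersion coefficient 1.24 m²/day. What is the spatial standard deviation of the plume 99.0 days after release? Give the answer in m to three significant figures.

15.7 m

Dispersive spreading gives a Gaussian with σ² = 2Dt; advection only shifts the center.
σ = √(2 × 1.24 × 99.0) = 15.7 m.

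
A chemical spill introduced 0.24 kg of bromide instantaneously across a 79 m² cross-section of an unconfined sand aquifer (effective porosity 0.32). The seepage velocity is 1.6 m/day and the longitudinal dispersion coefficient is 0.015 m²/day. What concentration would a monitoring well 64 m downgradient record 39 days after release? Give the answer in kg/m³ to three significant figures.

0.00117 kg/m³

For an instantaneous plane source, C(x,t) = M/(n_e·A·√(4πDt)) · exp(−(x−vt)²/(4Dt)), with n_e·A the pore (flow) area.
Plume center vt = 1.6 × 39 = 62.4 m, so the well at 64 m is 1.6 m downgradient of the peak.
√(4πDt) = 2.711 m, giving peak height M/(n_e·A·√(4πDt)) = 0.24/(0.32 × 79 × 2.711) = 0.003502 kg/m³.
(x−vt)²/(4Dt) = (1.6)²/(4 × 0.015 × 39) = 1.094; exp(−1.094) = 0.3349.
C = 0.003502 × 0.3349 = 0.00117 kg/m³.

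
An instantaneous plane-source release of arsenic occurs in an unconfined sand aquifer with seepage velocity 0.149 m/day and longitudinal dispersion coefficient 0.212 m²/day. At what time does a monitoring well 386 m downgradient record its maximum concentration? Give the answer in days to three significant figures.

For the 1D instantaneous-source solution, setting ∂C/∂t = 0 at fixed x gives v²t² + 2Dt − x² = 0, so t = (√(D² + v²x²) − D)/v².
√(D² + v²x²) = √(0.212² + 0.149² × 386²) = 57.51; v² = 0.022201.
t = (57.51 − 0.212)/0.022201 = 2580 days (vs. the pure-advection estimate x/v = 2590 d).

2580 days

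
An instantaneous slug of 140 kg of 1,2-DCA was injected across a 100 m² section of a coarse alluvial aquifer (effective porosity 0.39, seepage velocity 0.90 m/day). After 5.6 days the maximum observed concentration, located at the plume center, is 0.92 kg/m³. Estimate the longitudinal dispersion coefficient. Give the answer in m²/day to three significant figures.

0.216 m²/day

At the plume center C_max = M/(n_e·A·√(4πDt)), so D = M²/(4πt·(n_e·A·C_max)²).
n_e·A·C_max = 0.39 × 100 × 0.92 = 35.88 kg/m.
D = 140²/(4π × 5.6 × 35.88²) = 0.216 m²/day.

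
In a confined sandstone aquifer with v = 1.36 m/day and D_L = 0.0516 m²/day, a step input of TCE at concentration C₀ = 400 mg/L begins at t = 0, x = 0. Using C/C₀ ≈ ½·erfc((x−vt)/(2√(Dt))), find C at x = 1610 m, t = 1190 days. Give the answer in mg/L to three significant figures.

310 mg/L

For a continuous step input, C/C₀ ≈ ½·erfc((x−vt)/(2√(Dt))).
vt = 1.36 × 1190 = 1618.4 m and 2√(Dt) = 2√(0.0516 × 1190) = 15.67 m.
Argument (x−vt)/(2√(Dt)) = (1610 − 1618.4)/15.67 = -0.5361; ½·erfc(-0.5361) = 0.7758.
C = 400 × 0.7758 = 310 mg/L.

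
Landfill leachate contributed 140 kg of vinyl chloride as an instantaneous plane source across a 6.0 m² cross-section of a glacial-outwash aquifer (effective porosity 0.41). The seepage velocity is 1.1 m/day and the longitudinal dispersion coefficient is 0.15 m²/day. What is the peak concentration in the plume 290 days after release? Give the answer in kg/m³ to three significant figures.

2.43 kg/m³

The peak of an instantaneous 1D plume sits at x = vt; there the Gaussian factor is 1 and C_max = M/(n_e·A·√(4πDt)), where n_e·A is the pore area the mass is dissolved in.
√(4πDt) = √(4π × 0.15 × 290) = 23.38 m, so C_max = 140/(0.41 × 6.0 × 23.38) = 2.43 kg/m³.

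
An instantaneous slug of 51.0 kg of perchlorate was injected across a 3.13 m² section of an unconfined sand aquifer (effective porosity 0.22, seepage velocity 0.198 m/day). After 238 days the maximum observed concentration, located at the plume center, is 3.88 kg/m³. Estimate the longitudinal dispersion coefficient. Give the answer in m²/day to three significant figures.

0.122 m²/day

At the plume center C_max = M/(n_e·A·√(4πDt)), so D = M²/(4πt·(n_e·A·C_max)²).
n_e·A·C_max = 0.22 × 3.13 × 3.88 = 2.672 kg/m.
D = 51.0²/(4π × 238 × 2.672²) = 0.122 m²/day.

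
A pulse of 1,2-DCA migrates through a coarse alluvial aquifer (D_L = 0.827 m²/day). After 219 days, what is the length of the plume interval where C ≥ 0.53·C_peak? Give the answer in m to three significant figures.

The plume is Gaussian with σ = √(2Dt) = √(2 × 0.827 × 219) = 19.03 m.
C/C_peak = exp(−Δx²/(2σ²)) = 0.53 ⇒ Δx = σ·√(−2 ln 0.53) = 19.03 × 1.127 = 21.45 m.
Width = 2Δx = 42.9 m.

42.9 m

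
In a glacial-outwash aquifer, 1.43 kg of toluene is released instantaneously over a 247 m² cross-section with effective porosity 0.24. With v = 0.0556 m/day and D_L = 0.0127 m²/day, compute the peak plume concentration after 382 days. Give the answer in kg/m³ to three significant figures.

The peak of an instantaneous 1D plume sits at x = vt; there the Gaussian factor is 1 and C_max = M/(n_e·A·√(4πDt)), where n_e·A is the pore area the mass is dissolved in.
√(4πDt) = √(4π × 0.0127 × 382) = 7.808 m, so C_max = 1.43/(0.24 × 247 × 7.808) = 0.00309 kg/m³.

0.00309 kg/m³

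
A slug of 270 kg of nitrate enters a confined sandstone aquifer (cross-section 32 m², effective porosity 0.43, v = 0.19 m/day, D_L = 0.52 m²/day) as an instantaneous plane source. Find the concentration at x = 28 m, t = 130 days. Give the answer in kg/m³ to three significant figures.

For an instantaneous plane source, C(x,t) = M/(n_e·A·√(4πDt)) · exp(−(x−vt)²/(4Dt)), with n_e·A the pore (flow) area.
Plume center vt = 0.19 × 130 = 24.7 m, so the well at 28 m is 3.3 m downgradient of the peak.
√(4πDt) = 29.15 m, giving peak height M/(n_e·A·√(4πDt)) = 270/(0.43 × 32 × 29.15) = 0.6731 kg/m³.
(x−vt)²/(4Dt) = (3.3)²/(4 × 0.52 × 130) = 0.04027; exp(−0.04027) = 0.9605.
C = 0.6731 × 0.9605 = 0.647 kg/m³.

0.647 kg/m³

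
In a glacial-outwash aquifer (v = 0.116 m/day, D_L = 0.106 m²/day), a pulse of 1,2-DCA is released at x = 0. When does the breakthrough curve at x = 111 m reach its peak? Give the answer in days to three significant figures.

For the 1D instantaneous-source solution, setting ∂C/∂t = 0 at fixed x gives v²t² + 2Dt − x² = 0, so t = (√(D² + v²x²) − D)/v².
√(D² + v²x²) = √(0.106² + 0.116² × 111²) = 12.88; v² = 0.013456.
t = (12.88 − 0.106)/0.013456 = 949 days (vs. the pure-advection estimate x/v = 957 d).

949 days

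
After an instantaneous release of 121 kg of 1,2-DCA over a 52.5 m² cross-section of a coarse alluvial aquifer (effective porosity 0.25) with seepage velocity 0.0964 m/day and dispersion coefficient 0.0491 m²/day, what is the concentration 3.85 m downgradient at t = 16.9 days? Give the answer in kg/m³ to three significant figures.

For an instantaneous plane source, C(x,t) = M/(n_e·A·√(4πDt)) · exp(−(x−vt)²/(4Dt)), with n_e·A the pore (flow) area.
Plume center vt = 0.0964 × 16.9 = 1.62916 m, so the well at 3.85 m is 2.22084 m downgradient of the peak.
√(4πDt) = 3.229 m, giving peak height M/(n_e·A·√(4πDt)) = 121/(0.25 × 52.5 × 3.229) = 2.855 kg/m³.
(x−vt)²/(4Dt) = (2.22084)²/(4 × 0.0491 × 16.9) = 1.486; exp(−1.486) = 0.2263.
C = 2.855 × 0.2263 = 0.646 kg/m³.

0.646 kg/m³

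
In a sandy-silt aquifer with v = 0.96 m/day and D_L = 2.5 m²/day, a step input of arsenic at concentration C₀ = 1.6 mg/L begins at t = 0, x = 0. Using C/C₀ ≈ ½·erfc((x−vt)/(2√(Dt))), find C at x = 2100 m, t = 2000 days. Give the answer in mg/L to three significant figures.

For a continuous step input, C/C₀ ≈ ½·erfc((x−vt)/(2√(Dt))).
vt = 0.96 × 2000 = 1920 m and 2√(Dt) = 2√(2.5 × 2000) = 141.4 m.
Argument (x−vt)/(2√(Dt)) = (2100 − 1920)/141.4 = 1.273; ½·erfc(1.273) = 0.03591.
C = 1.6 × 0.03591 = 0.0575 mg/L.

0.0575 mg/L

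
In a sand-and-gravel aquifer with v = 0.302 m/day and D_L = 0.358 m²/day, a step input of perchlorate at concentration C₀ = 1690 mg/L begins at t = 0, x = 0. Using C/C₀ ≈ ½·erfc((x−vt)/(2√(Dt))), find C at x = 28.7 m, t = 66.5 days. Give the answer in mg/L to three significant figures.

179 mg/L

For a continuous step input, C/C₀ ≈ ½·erfc((x−vt)/(2√(Dt))).
vt = 0.302 × 66.5 = 20.083 m and 2√(Dt) = 2√(0.358 × 66.5) = 9.758 m.
Argument (x−vt)/(2√(Dt)) = (28.7 − 20.083)/9.758 = 0.8831; ½·erfc(0.8831) = 0.1059.
C = 1690 × 0.1059 = 179 mg/L.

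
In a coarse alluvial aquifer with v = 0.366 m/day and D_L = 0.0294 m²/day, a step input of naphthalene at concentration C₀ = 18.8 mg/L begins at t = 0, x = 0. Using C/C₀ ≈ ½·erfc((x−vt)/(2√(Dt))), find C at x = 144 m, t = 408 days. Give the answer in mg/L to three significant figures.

For a continuous step input, C/C₀ ≈ ½·erfc((x−vt)/(2√(Dt))).
vt = 0.366 × 408 = 149.328 m and 2√(Dt) = 2√(0.0294 × 408) = 6.927 m.
Argument (x−vt)/(2√(Dt)) = (144 − 149.328)/6.927 = -0.7692; ½·erfc(-0.7692) = 0.8617.
C = 18.8 × 0.8617 = 16.2 mg/L.

16.2 mg/L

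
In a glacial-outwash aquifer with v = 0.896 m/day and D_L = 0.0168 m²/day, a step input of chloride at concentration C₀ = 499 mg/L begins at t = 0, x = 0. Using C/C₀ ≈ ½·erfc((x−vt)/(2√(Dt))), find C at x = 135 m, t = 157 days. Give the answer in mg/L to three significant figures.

For a continuous step input, C/C₀ ≈ ½·erfc((x−vt)/(2√(Dt))).
vt = 0.896 × 157 = 140.672 m and 2√(Dt) = 2√(0.0168 × 157) = 3.248 m.
Argument (x−vt)/(2√(Dt)) = (135 − 140.672)/3.248 = -1.746; ½·erfc(-1.746) = 0.9932.
C = 499 × 0.9932 = 496 mg/L.

496 mg/L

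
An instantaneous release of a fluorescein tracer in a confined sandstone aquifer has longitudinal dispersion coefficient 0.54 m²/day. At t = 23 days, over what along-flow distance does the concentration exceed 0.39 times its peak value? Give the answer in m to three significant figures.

The plume is Gaussian with σ = √(2Dt) = √(2 × 0.54 × 23) = 4.984 m.
C/C_peak = exp(−Δx²/(2σ²)) = 0.39 ⇒ Δx = σ·√(−2 ln 0.39) = 4.984 × 1.372 = 6.838 m.
Width = 2Δx = 13.7 m.

13.7 m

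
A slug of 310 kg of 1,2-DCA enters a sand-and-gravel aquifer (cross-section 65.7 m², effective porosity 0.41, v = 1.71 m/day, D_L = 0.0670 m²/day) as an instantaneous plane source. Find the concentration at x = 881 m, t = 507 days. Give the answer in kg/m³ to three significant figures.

0.131 kg/m³

For an instantaneous plane source, C(x,t) = M/(n_e·A·√(4πDt)) · exp(−(x−vt)²/(4Dt)), with n_e·A the pore (flow) area.
Plume center vt = 1.71 × 507 = 866.97 m, so the well at 881 m is 14.03 m downgradient of the peak.
√(4πDt) = 20.66 m, giving peak height M/(n_e·A·√(4πDt)) = 310/(0.41 × 65.7 × 20.66) = 0.5570 kg/m³.
(x−vt)²/(4Dt) = (14.03)²/(4 × 0.0670 × 507) = 1.449; exp(−1.449) = 0.2348.
C = 0.5570 × 0.2348 = 0.131 kg/m³.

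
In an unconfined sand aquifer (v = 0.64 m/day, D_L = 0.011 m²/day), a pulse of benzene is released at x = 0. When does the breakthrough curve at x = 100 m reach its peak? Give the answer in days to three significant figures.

For the 1D instantaneous-source solution, setting ∂C/∂t = 0 at fixed x gives v²t² + 2Dt − x² = 0, so t = (√(D² + v²x²) − D)/v².
√(D² + v²x²) = √(0.011² + 0.64² × 100²) = 64.00; v² = 0.4096.
t = (64.00 − 0.011)/0.4096 = 156 days (vs. the pure-advection estimate x/v = 156 d).

156 days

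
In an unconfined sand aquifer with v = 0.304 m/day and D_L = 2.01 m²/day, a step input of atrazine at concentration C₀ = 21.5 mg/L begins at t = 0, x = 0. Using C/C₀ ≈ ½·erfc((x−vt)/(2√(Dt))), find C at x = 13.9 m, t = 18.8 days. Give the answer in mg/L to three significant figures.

For a continuous step input, C/C₀ ≈ ½·erfc((x−vt)/(2√(Dt))).
vt = 0.304 × 18.8 = 5.7152 m and 2√(Dt) = 2√(2.01 × 18.8) = 12.29 m.
Argument (x−vt)/(2√(Dt)) = (13.9 − 5.7152)/12.29 = 0.6660; ½·erfc(0.6660) = 0.1731.
C = 21.5 × 0.1731 = 3.72 mg/L.

3.72 mg/L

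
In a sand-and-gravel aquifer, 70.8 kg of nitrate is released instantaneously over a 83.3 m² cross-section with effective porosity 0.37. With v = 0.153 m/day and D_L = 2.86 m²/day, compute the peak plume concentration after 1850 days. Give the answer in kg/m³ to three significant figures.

0.00891 kg/m³

The peak of an instantaneous 1D plume sits at x = vt; there the Gaussian factor is 1 and C_max = M/(n_e·A·√(4πDt)), where n_e·A is the pore area the mass is dissolved in.
√(4πDt) = √(4π × 2.86 × 1850) = 257.9 m, so C_max = 70.8/(0.37 × 83.3 × 257.9) = 0.00891 kg/m³.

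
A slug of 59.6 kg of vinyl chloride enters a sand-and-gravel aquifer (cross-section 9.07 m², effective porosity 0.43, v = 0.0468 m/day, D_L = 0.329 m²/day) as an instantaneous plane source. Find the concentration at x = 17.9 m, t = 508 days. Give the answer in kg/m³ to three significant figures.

For an instantaneous plane source, C(x,t) = M/(n_e·A·√(4πDt)) · exp(−(x−vt)²/(4Dt)), with n_e·A the pore (flow) area.
Plume center vt = 0.0468 × 508 = 23.7744 m, so the well at 17.9 m is 5.8744 m upgradient of the peak.
√(4πDt) = 45.83 m, giving peak height M/(n_e·A·√(4πDt)) = 59.6/(0.43 × 9.07 × 45.83) = 0.3334 kg/m³.
(x−vt)²/(4Dt) = (-5.8744)²/(4 × 0.329 × 508) = 0.05162; exp(−0.05162) = 0.9497.
C = 0.3334 × 0.9497 = 0.317 kg/m³.

0.317 kg/m³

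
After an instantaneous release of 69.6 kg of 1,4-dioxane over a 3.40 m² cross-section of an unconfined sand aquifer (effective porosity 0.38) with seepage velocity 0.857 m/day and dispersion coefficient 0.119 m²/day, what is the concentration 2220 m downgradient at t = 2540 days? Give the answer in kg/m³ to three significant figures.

0.186 kg/m³

For an instantaneous plane source, C(x,t) = M/(n_e·A·√(4πDt)) · exp(−(x−vt)²/(4Dt)), with n_e·A the pore (flow) area.
Plume center vt = 0.857 × 2540 = 2176.78 m, so the well at 2220 m is 43.22 m downgradient of the peak.
√(4πDt) = 61.63 m, giving peak height M/(n_e·A·√(4πDt)) = 69.6/(0.38 × 3.40 × 61.63) = 0.8741 kg/m³.
(x−vt)²/(4Dt) = (43.22)²/(4 × 0.119 × 2540) = 1.545; exp(−1.545) = 0.2133.
C = 0.8741 × 0.2133 = 0.186 kg/m³.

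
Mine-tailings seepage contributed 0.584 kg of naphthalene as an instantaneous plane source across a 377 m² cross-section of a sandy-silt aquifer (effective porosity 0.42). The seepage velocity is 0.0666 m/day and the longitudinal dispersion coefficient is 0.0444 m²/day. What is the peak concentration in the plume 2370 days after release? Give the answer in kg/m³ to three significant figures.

0.000101 kg/m³

The peak of an instantaneous 1D plume sits at x = vt; there the Gaussian factor is 1 and C_max = M/(n_e·A·√(4πDt)), where n_e·A is the pore area the mass is dissolved in.
√(4πDt) = √(4π × 0.0444 × 2370) = 36.36 m, so C_max = 0.584/(0.42 × 377 × 36.36) = 0.000101 kg/m³.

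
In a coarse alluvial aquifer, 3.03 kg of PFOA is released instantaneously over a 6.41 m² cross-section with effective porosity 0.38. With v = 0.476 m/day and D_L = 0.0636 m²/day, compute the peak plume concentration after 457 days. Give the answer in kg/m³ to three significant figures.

The peak of an instantaneous 1D plume sits at x = vt; there the Gaussian factor is 1 and C_max = M/(n_e·A·√(4πDt)), where n_e·A is the pore area the mass is dissolved in.
√(4πDt) = √(4π × 0.0636 × 457) = 19.11 m, so C_max = 3.03/(0.38 × 6.41 × 19.11) = 0.0651 kg/m³.

0.0651 kg/m³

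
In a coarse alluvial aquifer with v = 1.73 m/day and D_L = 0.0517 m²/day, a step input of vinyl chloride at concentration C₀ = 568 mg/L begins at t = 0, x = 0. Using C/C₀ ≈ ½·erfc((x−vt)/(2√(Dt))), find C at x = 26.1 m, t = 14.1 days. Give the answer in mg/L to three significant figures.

For a continuous step input, C/C₀ ≈ ½·erfc((x−vt)/(2√(Dt))).
vt = 1.73 × 14.1 = 24.393 m and 2√(Dt) = 2√(0.0517 × 14.1) = 1.708 m.
Argument (x−vt)/(2√(Dt)) = (26.1 − 24.393)/1.708 = 0.9994; ½·erfc(0.9994) = 0.07877.
C = 568 × 0.07877 = 44.7 mg/L.

44.7 mg/L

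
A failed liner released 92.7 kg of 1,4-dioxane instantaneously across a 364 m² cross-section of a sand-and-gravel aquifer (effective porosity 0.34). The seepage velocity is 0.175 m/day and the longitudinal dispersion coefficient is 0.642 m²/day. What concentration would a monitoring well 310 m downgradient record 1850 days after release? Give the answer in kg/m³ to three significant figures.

For an instantaneous plane source, C(x,t) = M/(n_e·A·√(4πDt)) · exp(−(x−vt)²/(4Dt)), with n_e·A the pore (flow) area.
Plume center vt = 0.175 × 1850 = 323.75 m, so the well at 310 m is 13.75 m upgradient of the peak.
√(4πDt) = 122.2 m, giving peak height M/(n_e·A·√(4πDt)) = 92.7/(0.34 × 364 × 122.2) = 0.006130 kg/m³.
(x−vt)²/(4Dt) = (-13.75)²/(4 × 0.642 × 1850) = 0.03980; exp(−0.03980) = 0.9610.
C = 0.006130 × 0.9610 = 0.00589 kg/m³.

0.00589 kg/m³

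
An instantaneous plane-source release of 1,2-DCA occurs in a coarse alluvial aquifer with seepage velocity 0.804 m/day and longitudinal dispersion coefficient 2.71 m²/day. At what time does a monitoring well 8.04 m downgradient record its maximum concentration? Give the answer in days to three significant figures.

For the 1D instantaneous-source solution, setting ∂C/∂t = 0 at fixed x gives v²t² + 2Dt − x² = 0, so t = (√(D² + v²x²) − D)/v².
√(D² + v²x²) = √(2.71² + 0.804² × 8.04²) = 7.009; v² = 0.646416.
t = (7.009 − 2.71)/0.646416 = 6.65 days (vs. the pure-advection estimate x/v = 10.0 d).

6.65 days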